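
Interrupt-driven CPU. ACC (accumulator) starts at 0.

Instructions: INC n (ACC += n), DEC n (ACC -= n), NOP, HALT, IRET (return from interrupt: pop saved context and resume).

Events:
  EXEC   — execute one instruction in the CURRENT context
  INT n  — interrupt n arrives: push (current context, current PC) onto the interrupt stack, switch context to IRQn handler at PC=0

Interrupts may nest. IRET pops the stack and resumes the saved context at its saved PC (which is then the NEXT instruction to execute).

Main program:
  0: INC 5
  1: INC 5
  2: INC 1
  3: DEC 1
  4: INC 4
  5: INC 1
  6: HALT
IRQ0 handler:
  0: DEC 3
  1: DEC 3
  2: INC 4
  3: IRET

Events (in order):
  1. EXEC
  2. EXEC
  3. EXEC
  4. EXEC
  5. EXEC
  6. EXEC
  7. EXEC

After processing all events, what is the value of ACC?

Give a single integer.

Answer: 15

Derivation:
Event 1 (EXEC): [MAIN] PC=0: INC 5 -> ACC=5
Event 2 (EXEC): [MAIN] PC=1: INC 5 -> ACC=10
Event 3 (EXEC): [MAIN] PC=2: INC 1 -> ACC=11
Event 4 (EXEC): [MAIN] PC=3: DEC 1 -> ACC=10
Event 5 (EXEC): [MAIN] PC=4: INC 4 -> ACC=14
Event 6 (EXEC): [MAIN] PC=5: INC 1 -> ACC=15
Event 7 (EXEC): [MAIN] PC=6: HALT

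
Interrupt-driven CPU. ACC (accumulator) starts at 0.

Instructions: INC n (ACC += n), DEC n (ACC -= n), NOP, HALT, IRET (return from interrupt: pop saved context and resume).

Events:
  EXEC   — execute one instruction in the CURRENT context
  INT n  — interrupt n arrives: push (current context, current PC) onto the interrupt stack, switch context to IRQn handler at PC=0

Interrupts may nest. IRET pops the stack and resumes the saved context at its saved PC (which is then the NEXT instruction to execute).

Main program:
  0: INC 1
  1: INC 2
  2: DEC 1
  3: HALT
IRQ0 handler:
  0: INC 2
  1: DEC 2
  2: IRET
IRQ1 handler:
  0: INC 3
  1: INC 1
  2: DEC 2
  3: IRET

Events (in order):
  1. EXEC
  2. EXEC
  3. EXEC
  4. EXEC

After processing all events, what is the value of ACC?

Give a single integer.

Answer: 2

Derivation:
Event 1 (EXEC): [MAIN] PC=0: INC 1 -> ACC=1
Event 2 (EXEC): [MAIN] PC=1: INC 2 -> ACC=3
Event 3 (EXEC): [MAIN] PC=2: DEC 1 -> ACC=2
Event 4 (EXEC): [MAIN] PC=3: HALT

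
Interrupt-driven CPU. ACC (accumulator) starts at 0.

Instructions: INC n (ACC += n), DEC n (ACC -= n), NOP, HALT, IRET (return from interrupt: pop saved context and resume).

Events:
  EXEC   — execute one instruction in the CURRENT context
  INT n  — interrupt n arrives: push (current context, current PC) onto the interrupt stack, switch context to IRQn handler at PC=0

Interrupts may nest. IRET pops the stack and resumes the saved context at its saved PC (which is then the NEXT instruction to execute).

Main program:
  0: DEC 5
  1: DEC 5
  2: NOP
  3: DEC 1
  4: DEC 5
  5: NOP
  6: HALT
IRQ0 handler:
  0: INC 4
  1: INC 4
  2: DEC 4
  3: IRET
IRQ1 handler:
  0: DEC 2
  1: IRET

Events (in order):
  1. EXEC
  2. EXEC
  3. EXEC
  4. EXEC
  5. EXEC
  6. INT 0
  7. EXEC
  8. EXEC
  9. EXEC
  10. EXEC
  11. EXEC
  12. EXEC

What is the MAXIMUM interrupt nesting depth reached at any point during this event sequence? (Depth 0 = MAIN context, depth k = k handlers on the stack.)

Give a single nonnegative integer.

Answer: 1

Derivation:
Event 1 (EXEC): [MAIN] PC=0: DEC 5 -> ACC=-5 [depth=0]
Event 2 (EXEC): [MAIN] PC=1: DEC 5 -> ACC=-10 [depth=0]
Event 3 (EXEC): [MAIN] PC=2: NOP [depth=0]
Event 4 (EXEC): [MAIN] PC=3: DEC 1 -> ACC=-11 [depth=0]
Event 5 (EXEC): [MAIN] PC=4: DEC 5 -> ACC=-16 [depth=0]
Event 6 (INT 0): INT 0 arrives: push (MAIN, PC=5), enter IRQ0 at PC=0 (depth now 1) [depth=1]
Event 7 (EXEC): [IRQ0] PC=0: INC 4 -> ACC=-12 [depth=1]
Event 8 (EXEC): [IRQ0] PC=1: INC 4 -> ACC=-8 [depth=1]
Event 9 (EXEC): [IRQ0] PC=2: DEC 4 -> ACC=-12 [depth=1]
Event 10 (EXEC): [IRQ0] PC=3: IRET -> resume MAIN at PC=5 (depth now 0) [depth=0]
Event 11 (EXEC): [MAIN] PC=5: NOP [depth=0]
Event 12 (EXEC): [MAIN] PC=6: HALT [depth=0]
Max depth observed: 1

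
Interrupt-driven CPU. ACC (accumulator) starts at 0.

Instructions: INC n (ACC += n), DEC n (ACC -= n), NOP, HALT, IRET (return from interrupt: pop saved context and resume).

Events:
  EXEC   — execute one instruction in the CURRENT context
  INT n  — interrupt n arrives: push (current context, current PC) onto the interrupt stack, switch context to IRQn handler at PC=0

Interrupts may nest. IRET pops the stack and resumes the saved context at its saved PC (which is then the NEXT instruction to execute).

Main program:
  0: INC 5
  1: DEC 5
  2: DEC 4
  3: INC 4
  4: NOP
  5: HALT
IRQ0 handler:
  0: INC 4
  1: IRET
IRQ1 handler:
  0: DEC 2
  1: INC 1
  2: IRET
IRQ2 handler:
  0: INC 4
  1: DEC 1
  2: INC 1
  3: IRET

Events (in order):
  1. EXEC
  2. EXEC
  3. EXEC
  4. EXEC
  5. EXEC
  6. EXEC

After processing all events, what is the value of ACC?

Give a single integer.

Event 1 (EXEC): [MAIN] PC=0: INC 5 -> ACC=5
Event 2 (EXEC): [MAIN] PC=1: DEC 5 -> ACC=0
Event 3 (EXEC): [MAIN] PC=2: DEC 4 -> ACC=-4
Event 4 (EXEC): [MAIN] PC=3: INC 4 -> ACC=0
Event 5 (EXEC): [MAIN] PC=4: NOP
Event 6 (EXEC): [MAIN] PC=5: HALT

Answer: 0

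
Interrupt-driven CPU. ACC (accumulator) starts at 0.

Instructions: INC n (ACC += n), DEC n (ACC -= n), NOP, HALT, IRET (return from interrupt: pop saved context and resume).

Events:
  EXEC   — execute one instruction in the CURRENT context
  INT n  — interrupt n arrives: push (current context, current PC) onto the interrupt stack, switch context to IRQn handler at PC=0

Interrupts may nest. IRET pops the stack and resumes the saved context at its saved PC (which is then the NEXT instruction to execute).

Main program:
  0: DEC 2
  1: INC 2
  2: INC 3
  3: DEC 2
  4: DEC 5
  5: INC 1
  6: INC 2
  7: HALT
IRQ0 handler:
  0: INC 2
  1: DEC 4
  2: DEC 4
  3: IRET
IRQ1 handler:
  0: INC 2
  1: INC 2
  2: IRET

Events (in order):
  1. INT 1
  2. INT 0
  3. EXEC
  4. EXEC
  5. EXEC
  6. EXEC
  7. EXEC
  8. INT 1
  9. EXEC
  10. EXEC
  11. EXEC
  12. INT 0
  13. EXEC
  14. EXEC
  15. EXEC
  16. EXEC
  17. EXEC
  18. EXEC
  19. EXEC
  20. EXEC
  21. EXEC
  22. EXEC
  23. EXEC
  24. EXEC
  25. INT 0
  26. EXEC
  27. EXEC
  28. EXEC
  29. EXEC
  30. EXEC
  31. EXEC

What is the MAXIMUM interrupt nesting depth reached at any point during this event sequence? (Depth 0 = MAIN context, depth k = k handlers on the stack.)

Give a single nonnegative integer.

Answer: 2

Derivation:
Event 1 (INT 1): INT 1 arrives: push (MAIN, PC=0), enter IRQ1 at PC=0 (depth now 1) [depth=1]
Event 2 (INT 0): INT 0 arrives: push (IRQ1, PC=0), enter IRQ0 at PC=0 (depth now 2) [depth=2]
Event 3 (EXEC): [IRQ0] PC=0: INC 2 -> ACC=2 [depth=2]
Event 4 (EXEC): [IRQ0] PC=1: DEC 4 -> ACC=-2 [depth=2]
Event 5 (EXEC): [IRQ0] PC=2: DEC 4 -> ACC=-6 [depth=2]
Event 6 (EXEC): [IRQ0] PC=3: IRET -> resume IRQ1 at PC=0 (depth now 1) [depth=1]
Event 7 (EXEC): [IRQ1] PC=0: INC 2 -> ACC=-4 [depth=1]
Event 8 (INT 1): INT 1 arrives: push (IRQ1, PC=1), enter IRQ1 at PC=0 (depth now 2) [depth=2]
Event 9 (EXEC): [IRQ1] PC=0: INC 2 -> ACC=-2 [depth=2]
Event 10 (EXEC): [IRQ1] PC=1: INC 2 -> ACC=0 [depth=2]
Event 11 (EXEC): [IRQ1] PC=2: IRET -> resume IRQ1 at PC=1 (depth now 1) [depth=1]
Event 12 (INT 0): INT 0 arrives: push (IRQ1, PC=1), enter IRQ0 at PC=0 (depth now 2) [depth=2]
Event 13 (EXEC): [IRQ0] PC=0: INC 2 -> ACC=2 [depth=2]
Event 14 (EXEC): [IRQ0] PC=1: DEC 4 -> ACC=-2 [depth=2]
Event 15 (EXEC): [IRQ0] PC=2: DEC 4 -> ACC=-6 [depth=2]
Event 16 (EXEC): [IRQ0] PC=3: IRET -> resume IRQ1 at PC=1 (depth now 1) [depth=1]
Event 17 (EXEC): [IRQ1] PC=1: INC 2 -> ACC=-4 [depth=1]
Event 18 (EXEC): [IRQ1] PC=2: IRET -> resume MAIN at PC=0 (depth now 0) [depth=0]
Event 19 (EXEC): [MAIN] PC=0: DEC 2 -> ACC=-6 [depth=0]
Event 20 (EXEC): [MAIN] PC=1: INC 2 -> ACC=-4 [depth=0]
Event 21 (EXEC): [MAIN] PC=2: INC 3 -> ACC=-1 [depth=0]
Event 22 (EXEC): [MAIN] PC=3: DEC 2 -> ACC=-3 [depth=0]
Event 23 (EXEC): [MAIN] PC=4: DEC 5 -> ACC=-8 [depth=0]
Event 24 (EXEC): [MAIN] PC=5: INC 1 -> ACC=-7 [depth=0]
Event 25 (INT 0): INT 0 arrives: push (MAIN, PC=6), enter IRQ0 at PC=0 (depth now 1) [depth=1]
Event 26 (EXEC): [IRQ0] PC=0: INC 2 -> ACC=-5 [depth=1]
Event 27 (EXEC): [IRQ0] PC=1: DEC 4 -> ACC=-9 [depth=1]
Event 28 (EXEC): [IRQ0] PC=2: DEC 4 -> ACC=-13 [depth=1]
Event 29 (EXEC): [IRQ0] PC=3: IRET -> resume MAIN at PC=6 (depth now 0) [depth=0]
Event 30 (EXEC): [MAIN] PC=6: INC 2 -> ACC=-11 [depth=0]
Event 31 (EXEC): [MAIN] PC=7: HALT [depth=0]
Max depth observed: 2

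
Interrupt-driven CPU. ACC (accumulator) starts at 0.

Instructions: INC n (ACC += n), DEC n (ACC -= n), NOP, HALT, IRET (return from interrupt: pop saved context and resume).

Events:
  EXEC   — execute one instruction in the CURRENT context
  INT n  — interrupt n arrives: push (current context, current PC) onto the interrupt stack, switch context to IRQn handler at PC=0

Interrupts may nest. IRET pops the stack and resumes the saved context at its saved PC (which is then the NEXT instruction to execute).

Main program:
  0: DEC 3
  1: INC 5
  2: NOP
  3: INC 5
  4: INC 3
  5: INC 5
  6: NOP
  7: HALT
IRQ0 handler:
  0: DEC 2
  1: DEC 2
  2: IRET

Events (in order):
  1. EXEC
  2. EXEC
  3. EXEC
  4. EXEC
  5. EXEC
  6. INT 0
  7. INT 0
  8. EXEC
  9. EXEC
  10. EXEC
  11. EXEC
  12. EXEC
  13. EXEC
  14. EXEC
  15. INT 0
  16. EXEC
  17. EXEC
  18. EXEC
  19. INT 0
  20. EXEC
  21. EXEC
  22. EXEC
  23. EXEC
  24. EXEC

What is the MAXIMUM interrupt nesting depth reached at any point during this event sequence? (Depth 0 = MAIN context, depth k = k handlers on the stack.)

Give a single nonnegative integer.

Answer: 2

Derivation:
Event 1 (EXEC): [MAIN] PC=0: DEC 3 -> ACC=-3 [depth=0]
Event 2 (EXEC): [MAIN] PC=1: INC 5 -> ACC=2 [depth=0]
Event 3 (EXEC): [MAIN] PC=2: NOP [depth=0]
Event 4 (EXEC): [MAIN] PC=3: INC 5 -> ACC=7 [depth=0]
Event 5 (EXEC): [MAIN] PC=4: INC 3 -> ACC=10 [depth=0]
Event 6 (INT 0): INT 0 arrives: push (MAIN, PC=5), enter IRQ0 at PC=0 (depth now 1) [depth=1]
Event 7 (INT 0): INT 0 arrives: push (IRQ0, PC=0), enter IRQ0 at PC=0 (depth now 2) [depth=2]
Event 8 (EXEC): [IRQ0] PC=0: DEC 2 -> ACC=8 [depth=2]
Event 9 (EXEC): [IRQ0] PC=1: DEC 2 -> ACC=6 [depth=2]
Event 10 (EXEC): [IRQ0] PC=2: IRET -> resume IRQ0 at PC=0 (depth now 1) [depth=1]
Event 11 (EXEC): [IRQ0] PC=0: DEC 2 -> ACC=4 [depth=1]
Event 12 (EXEC): [IRQ0] PC=1: DEC 2 -> ACC=2 [depth=1]
Event 13 (EXEC): [IRQ0] PC=2: IRET -> resume MAIN at PC=5 (depth now 0) [depth=0]
Event 14 (EXEC): [MAIN] PC=5: INC 5 -> ACC=7 [depth=0]
Event 15 (INT 0): INT 0 arrives: push (MAIN, PC=6), enter IRQ0 at PC=0 (depth now 1) [depth=1]
Event 16 (EXEC): [IRQ0] PC=0: DEC 2 -> ACC=5 [depth=1]
Event 17 (EXEC): [IRQ0] PC=1: DEC 2 -> ACC=3 [depth=1]
Event 18 (EXEC): [IRQ0] PC=2: IRET -> resume MAIN at PC=6 (depth now 0) [depth=0]
Event 19 (INT 0): INT 0 arrives: push (MAIN, PC=6), enter IRQ0 at PC=0 (depth now 1) [depth=1]
Event 20 (EXEC): [IRQ0] PC=0: DEC 2 -> ACC=1 [depth=1]
Event 21 (EXEC): [IRQ0] PC=1: DEC 2 -> ACC=-1 [depth=1]
Event 22 (EXEC): [IRQ0] PC=2: IRET -> resume MAIN at PC=6 (depth now 0) [depth=0]
Event 23 (EXEC): [MAIN] PC=6: NOP [depth=0]
Event 24 (EXEC): [MAIN] PC=7: HALT [depth=0]
Max depth observed: 2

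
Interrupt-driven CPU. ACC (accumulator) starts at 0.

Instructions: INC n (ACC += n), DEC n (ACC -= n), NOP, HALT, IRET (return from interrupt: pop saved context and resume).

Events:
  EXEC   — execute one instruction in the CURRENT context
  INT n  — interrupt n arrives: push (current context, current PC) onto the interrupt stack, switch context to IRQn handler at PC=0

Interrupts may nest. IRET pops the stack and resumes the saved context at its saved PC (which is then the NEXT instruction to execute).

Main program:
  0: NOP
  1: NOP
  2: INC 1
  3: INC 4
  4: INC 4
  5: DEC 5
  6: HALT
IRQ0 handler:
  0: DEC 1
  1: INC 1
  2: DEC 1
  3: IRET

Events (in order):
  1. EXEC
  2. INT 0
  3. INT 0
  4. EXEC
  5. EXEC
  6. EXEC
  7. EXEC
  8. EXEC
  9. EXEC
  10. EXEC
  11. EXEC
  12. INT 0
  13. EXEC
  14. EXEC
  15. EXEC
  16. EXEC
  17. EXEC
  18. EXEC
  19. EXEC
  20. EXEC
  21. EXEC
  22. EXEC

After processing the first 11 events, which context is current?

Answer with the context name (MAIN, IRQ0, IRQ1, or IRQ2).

Event 1 (EXEC): [MAIN] PC=0: NOP
Event 2 (INT 0): INT 0 arrives: push (MAIN, PC=1), enter IRQ0 at PC=0 (depth now 1)
Event 3 (INT 0): INT 0 arrives: push (IRQ0, PC=0), enter IRQ0 at PC=0 (depth now 2)
Event 4 (EXEC): [IRQ0] PC=0: DEC 1 -> ACC=-1
Event 5 (EXEC): [IRQ0] PC=1: INC 1 -> ACC=0
Event 6 (EXEC): [IRQ0] PC=2: DEC 1 -> ACC=-1
Event 7 (EXEC): [IRQ0] PC=3: IRET -> resume IRQ0 at PC=0 (depth now 1)
Event 8 (EXEC): [IRQ0] PC=0: DEC 1 -> ACC=-2
Event 9 (EXEC): [IRQ0] PC=1: INC 1 -> ACC=-1
Event 10 (EXEC): [IRQ0] PC=2: DEC 1 -> ACC=-2
Event 11 (EXEC): [IRQ0] PC=3: IRET -> resume MAIN at PC=1 (depth now 0)

Answer: MAIN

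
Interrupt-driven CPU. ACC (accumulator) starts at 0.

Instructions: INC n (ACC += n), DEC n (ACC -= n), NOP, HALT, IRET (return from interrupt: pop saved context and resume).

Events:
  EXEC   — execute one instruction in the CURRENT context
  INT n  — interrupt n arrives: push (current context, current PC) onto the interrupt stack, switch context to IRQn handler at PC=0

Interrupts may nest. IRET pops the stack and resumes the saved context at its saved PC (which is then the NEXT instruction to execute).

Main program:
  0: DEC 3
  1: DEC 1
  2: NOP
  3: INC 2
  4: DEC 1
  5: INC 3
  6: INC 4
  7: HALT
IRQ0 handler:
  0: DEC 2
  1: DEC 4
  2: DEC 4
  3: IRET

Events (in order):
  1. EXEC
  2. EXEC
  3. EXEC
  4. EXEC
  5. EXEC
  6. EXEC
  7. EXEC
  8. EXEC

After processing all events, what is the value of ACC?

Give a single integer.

Answer: 4

Derivation:
Event 1 (EXEC): [MAIN] PC=0: DEC 3 -> ACC=-3
Event 2 (EXEC): [MAIN] PC=1: DEC 1 -> ACC=-4
Event 3 (EXEC): [MAIN] PC=2: NOP
Event 4 (EXEC): [MAIN] PC=3: INC 2 -> ACC=-2
Event 5 (EXEC): [MAIN] PC=4: DEC 1 -> ACC=-3
Event 6 (EXEC): [MAIN] PC=5: INC 3 -> ACC=0
Event 7 (EXEC): [MAIN] PC=6: INC 4 -> ACC=4
Event 8 (EXEC): [MAIN] PC=7: HALT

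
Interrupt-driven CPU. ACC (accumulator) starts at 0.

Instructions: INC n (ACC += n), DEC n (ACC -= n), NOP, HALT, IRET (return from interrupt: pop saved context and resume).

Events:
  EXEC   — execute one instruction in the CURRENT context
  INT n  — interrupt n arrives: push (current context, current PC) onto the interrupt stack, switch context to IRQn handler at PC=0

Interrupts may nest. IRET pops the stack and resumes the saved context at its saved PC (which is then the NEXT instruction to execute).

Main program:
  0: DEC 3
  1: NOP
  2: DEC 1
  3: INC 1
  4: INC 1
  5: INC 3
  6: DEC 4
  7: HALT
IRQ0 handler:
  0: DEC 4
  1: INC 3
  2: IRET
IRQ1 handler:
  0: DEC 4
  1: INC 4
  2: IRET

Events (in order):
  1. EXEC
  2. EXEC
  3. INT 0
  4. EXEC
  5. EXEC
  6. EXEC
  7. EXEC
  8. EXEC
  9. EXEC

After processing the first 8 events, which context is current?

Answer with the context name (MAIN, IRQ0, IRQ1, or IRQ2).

Event 1 (EXEC): [MAIN] PC=0: DEC 3 -> ACC=-3
Event 2 (EXEC): [MAIN] PC=1: NOP
Event 3 (INT 0): INT 0 arrives: push (MAIN, PC=2), enter IRQ0 at PC=0 (depth now 1)
Event 4 (EXEC): [IRQ0] PC=0: DEC 4 -> ACC=-7
Event 5 (EXEC): [IRQ0] PC=1: INC 3 -> ACC=-4
Event 6 (EXEC): [IRQ0] PC=2: IRET -> resume MAIN at PC=2 (depth now 0)
Event 7 (EXEC): [MAIN] PC=2: DEC 1 -> ACC=-5
Event 8 (EXEC): [MAIN] PC=3: INC 1 -> ACC=-4

Answer: MAIN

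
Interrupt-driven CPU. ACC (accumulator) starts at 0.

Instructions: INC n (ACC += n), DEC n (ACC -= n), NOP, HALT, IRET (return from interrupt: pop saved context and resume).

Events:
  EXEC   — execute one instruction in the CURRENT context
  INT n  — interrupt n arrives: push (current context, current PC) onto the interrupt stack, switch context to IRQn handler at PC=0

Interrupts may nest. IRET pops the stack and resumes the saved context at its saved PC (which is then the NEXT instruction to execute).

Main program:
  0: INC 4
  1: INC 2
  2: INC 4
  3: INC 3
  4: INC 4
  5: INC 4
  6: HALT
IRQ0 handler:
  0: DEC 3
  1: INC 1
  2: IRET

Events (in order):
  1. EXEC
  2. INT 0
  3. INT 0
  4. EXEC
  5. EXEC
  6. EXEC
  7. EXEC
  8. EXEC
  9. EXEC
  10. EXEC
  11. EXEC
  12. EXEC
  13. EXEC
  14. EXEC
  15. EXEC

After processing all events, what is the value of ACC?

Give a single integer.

Answer: 17

Derivation:
Event 1 (EXEC): [MAIN] PC=0: INC 4 -> ACC=4
Event 2 (INT 0): INT 0 arrives: push (MAIN, PC=1), enter IRQ0 at PC=0 (depth now 1)
Event 3 (INT 0): INT 0 arrives: push (IRQ0, PC=0), enter IRQ0 at PC=0 (depth now 2)
Event 4 (EXEC): [IRQ0] PC=0: DEC 3 -> ACC=1
Event 5 (EXEC): [IRQ0] PC=1: INC 1 -> ACC=2
Event 6 (EXEC): [IRQ0] PC=2: IRET -> resume IRQ0 at PC=0 (depth now 1)
Event 7 (EXEC): [IRQ0] PC=0: DEC 3 -> ACC=-1
Event 8 (EXEC): [IRQ0] PC=1: INC 1 -> ACC=0
Event 9 (EXEC): [IRQ0] PC=2: IRET -> resume MAIN at PC=1 (depth now 0)
Event 10 (EXEC): [MAIN] PC=1: INC 2 -> ACC=2
Event 11 (EXEC): [MAIN] PC=2: INC 4 -> ACC=6
Event 12 (EXEC): [MAIN] PC=3: INC 3 -> ACC=9
Event 13 (EXEC): [MAIN] PC=4: INC 4 -> ACC=13
Event 14 (EXEC): [MAIN] PC=5: INC 4 -> ACC=17
Event 15 (EXEC): [MAIN] PC=6: HALT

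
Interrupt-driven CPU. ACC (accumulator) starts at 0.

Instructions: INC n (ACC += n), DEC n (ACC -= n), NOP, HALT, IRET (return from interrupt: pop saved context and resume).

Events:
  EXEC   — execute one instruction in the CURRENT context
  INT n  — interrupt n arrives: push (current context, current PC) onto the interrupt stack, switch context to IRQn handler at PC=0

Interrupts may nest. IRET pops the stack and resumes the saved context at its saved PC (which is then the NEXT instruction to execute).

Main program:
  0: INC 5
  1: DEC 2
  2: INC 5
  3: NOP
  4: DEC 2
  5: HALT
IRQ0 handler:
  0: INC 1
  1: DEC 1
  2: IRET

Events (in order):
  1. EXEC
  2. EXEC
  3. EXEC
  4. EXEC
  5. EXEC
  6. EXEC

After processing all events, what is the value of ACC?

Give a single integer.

Event 1 (EXEC): [MAIN] PC=0: INC 5 -> ACC=5
Event 2 (EXEC): [MAIN] PC=1: DEC 2 -> ACC=3
Event 3 (EXEC): [MAIN] PC=2: INC 5 -> ACC=8
Event 4 (EXEC): [MAIN] PC=3: NOP
Event 5 (EXEC): [MAIN] PC=4: DEC 2 -> ACC=6
Event 6 (EXEC): [MAIN] PC=5: HALT

Answer: 6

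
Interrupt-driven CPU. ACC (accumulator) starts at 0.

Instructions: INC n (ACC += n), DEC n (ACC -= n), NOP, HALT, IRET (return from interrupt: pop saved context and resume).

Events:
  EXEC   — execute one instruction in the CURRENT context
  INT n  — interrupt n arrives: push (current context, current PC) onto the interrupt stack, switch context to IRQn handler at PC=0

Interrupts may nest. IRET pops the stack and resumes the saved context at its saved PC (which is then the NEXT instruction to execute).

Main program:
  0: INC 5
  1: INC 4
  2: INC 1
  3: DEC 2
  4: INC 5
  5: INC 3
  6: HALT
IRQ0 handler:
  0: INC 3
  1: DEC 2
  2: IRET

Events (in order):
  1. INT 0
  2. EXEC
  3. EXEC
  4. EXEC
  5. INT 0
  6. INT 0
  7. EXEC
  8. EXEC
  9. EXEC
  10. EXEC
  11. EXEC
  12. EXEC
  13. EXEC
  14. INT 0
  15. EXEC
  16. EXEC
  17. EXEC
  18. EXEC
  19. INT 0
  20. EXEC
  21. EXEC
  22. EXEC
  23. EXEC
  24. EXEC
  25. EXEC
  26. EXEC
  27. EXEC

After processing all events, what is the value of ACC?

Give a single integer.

Answer: 21

Derivation:
Event 1 (INT 0): INT 0 arrives: push (MAIN, PC=0), enter IRQ0 at PC=0 (depth now 1)
Event 2 (EXEC): [IRQ0] PC=0: INC 3 -> ACC=3
Event 3 (EXEC): [IRQ0] PC=1: DEC 2 -> ACC=1
Event 4 (EXEC): [IRQ0] PC=2: IRET -> resume MAIN at PC=0 (depth now 0)
Event 5 (INT 0): INT 0 arrives: push (MAIN, PC=0), enter IRQ0 at PC=0 (depth now 1)
Event 6 (INT 0): INT 0 arrives: push (IRQ0, PC=0), enter IRQ0 at PC=0 (depth now 2)
Event 7 (EXEC): [IRQ0] PC=0: INC 3 -> ACC=4
Event 8 (EXEC): [IRQ0] PC=1: DEC 2 -> ACC=2
Event 9 (EXEC): [IRQ0] PC=2: IRET -> resume IRQ0 at PC=0 (depth now 1)
Event 10 (EXEC): [IRQ0] PC=0: INC 3 -> ACC=5
Event 11 (EXEC): [IRQ0] PC=1: DEC 2 -> ACC=3
Event 12 (EXEC): [IRQ0] PC=2: IRET -> resume MAIN at PC=0 (depth now 0)
Event 13 (EXEC): [MAIN] PC=0: INC 5 -> ACC=8
Event 14 (INT 0): INT 0 arrives: push (MAIN, PC=1), enter IRQ0 at PC=0 (depth now 1)
Event 15 (EXEC): [IRQ0] PC=0: INC 3 -> ACC=11
Event 16 (EXEC): [IRQ0] PC=1: DEC 2 -> ACC=9
Event 17 (EXEC): [IRQ0] PC=2: IRET -> resume MAIN at PC=1 (depth now 0)
Event 18 (EXEC): [MAIN] PC=1: INC 4 -> ACC=13
Event 19 (INT 0): INT 0 arrives: push (MAIN, PC=2), enter IRQ0 at PC=0 (depth now 1)
Event 20 (EXEC): [IRQ0] PC=0: INC 3 -> ACC=16
Event 21 (EXEC): [IRQ0] PC=1: DEC 2 -> ACC=14
Event 22 (EXEC): [IRQ0] PC=2: IRET -> resume MAIN at PC=2 (depth now 0)
Event 23 (EXEC): [MAIN] PC=2: INC 1 -> ACC=15
Event 24 (EXEC): [MAIN] PC=3: DEC 2 -> ACC=13
Event 25 (EXEC): [MAIN] PC=4: INC 5 -> ACC=18
Event 26 (EXEC): [MAIN] PC=5: INC 3 -> ACC=21
Event 27 (EXEC): [MAIN] PC=6: HALT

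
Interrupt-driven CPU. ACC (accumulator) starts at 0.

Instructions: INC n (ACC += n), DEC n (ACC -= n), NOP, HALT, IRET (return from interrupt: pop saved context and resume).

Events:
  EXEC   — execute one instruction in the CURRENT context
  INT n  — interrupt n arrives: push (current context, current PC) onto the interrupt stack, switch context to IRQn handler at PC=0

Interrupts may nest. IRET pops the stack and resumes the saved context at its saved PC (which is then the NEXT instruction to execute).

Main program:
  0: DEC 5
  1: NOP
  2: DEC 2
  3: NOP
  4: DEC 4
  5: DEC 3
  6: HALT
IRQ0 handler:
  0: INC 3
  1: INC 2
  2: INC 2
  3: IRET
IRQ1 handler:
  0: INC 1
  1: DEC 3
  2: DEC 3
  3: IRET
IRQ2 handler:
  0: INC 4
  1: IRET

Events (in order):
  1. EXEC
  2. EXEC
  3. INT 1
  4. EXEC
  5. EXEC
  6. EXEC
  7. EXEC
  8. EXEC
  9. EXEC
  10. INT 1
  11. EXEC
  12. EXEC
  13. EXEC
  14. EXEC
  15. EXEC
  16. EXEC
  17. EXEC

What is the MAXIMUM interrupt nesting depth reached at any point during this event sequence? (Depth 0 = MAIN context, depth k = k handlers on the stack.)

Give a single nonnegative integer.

Event 1 (EXEC): [MAIN] PC=0: DEC 5 -> ACC=-5 [depth=0]
Event 2 (EXEC): [MAIN] PC=1: NOP [depth=0]
Event 3 (INT 1): INT 1 arrives: push (MAIN, PC=2), enter IRQ1 at PC=0 (depth now 1) [depth=1]
Event 4 (EXEC): [IRQ1] PC=0: INC 1 -> ACC=-4 [depth=1]
Event 5 (EXEC): [IRQ1] PC=1: DEC 3 -> ACC=-7 [depth=1]
Event 6 (EXEC): [IRQ1] PC=2: DEC 3 -> ACC=-10 [depth=1]
Event 7 (EXEC): [IRQ1] PC=3: IRET -> resume MAIN at PC=2 (depth now 0) [depth=0]
Event 8 (EXEC): [MAIN] PC=2: DEC 2 -> ACC=-12 [depth=0]
Event 9 (EXEC): [MAIN] PC=3: NOP [depth=0]
Event 10 (INT 1): INT 1 arrives: push (MAIN, PC=4), enter IRQ1 at PC=0 (depth now 1) [depth=1]
Event 11 (EXEC): [IRQ1] PC=0: INC 1 -> ACC=-11 [depth=1]
Event 12 (EXEC): [IRQ1] PC=1: DEC 3 -> ACC=-14 [depth=1]
Event 13 (EXEC): [IRQ1] PC=2: DEC 3 -> ACC=-17 [depth=1]
Event 14 (EXEC): [IRQ1] PC=3: IRET -> resume MAIN at PC=4 (depth now 0) [depth=0]
Event 15 (EXEC): [MAIN] PC=4: DEC 4 -> ACC=-21 [depth=0]
Event 16 (EXEC): [MAIN] PC=5: DEC 3 -> ACC=-24 [depth=0]
Event 17 (EXEC): [MAIN] PC=6: HALT [depth=0]
Max depth observed: 1

Answer: 1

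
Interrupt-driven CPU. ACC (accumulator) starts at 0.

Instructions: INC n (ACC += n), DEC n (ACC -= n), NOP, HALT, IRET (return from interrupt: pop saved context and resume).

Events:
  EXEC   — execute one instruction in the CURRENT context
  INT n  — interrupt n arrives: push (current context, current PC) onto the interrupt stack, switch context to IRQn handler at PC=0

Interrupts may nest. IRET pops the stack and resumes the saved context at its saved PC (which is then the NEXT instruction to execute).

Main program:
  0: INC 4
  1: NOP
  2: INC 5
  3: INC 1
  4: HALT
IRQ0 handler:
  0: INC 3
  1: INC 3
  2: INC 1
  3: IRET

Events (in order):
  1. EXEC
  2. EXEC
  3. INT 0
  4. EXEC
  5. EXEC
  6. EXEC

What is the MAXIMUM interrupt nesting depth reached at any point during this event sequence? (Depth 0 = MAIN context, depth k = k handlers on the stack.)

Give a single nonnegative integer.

Answer: 1

Derivation:
Event 1 (EXEC): [MAIN] PC=0: INC 4 -> ACC=4 [depth=0]
Event 2 (EXEC): [MAIN] PC=1: NOP [depth=0]
Event 3 (INT 0): INT 0 arrives: push (MAIN, PC=2), enter IRQ0 at PC=0 (depth now 1) [depth=1]
Event 4 (EXEC): [IRQ0] PC=0: INC 3 -> ACC=7 [depth=1]
Event 5 (EXEC): [IRQ0] PC=1: INC 3 -> ACC=10 [depth=1]
Event 6 (EXEC): [IRQ0] PC=2: INC 1 -> ACC=11 [depth=1]
Max depth observed: 1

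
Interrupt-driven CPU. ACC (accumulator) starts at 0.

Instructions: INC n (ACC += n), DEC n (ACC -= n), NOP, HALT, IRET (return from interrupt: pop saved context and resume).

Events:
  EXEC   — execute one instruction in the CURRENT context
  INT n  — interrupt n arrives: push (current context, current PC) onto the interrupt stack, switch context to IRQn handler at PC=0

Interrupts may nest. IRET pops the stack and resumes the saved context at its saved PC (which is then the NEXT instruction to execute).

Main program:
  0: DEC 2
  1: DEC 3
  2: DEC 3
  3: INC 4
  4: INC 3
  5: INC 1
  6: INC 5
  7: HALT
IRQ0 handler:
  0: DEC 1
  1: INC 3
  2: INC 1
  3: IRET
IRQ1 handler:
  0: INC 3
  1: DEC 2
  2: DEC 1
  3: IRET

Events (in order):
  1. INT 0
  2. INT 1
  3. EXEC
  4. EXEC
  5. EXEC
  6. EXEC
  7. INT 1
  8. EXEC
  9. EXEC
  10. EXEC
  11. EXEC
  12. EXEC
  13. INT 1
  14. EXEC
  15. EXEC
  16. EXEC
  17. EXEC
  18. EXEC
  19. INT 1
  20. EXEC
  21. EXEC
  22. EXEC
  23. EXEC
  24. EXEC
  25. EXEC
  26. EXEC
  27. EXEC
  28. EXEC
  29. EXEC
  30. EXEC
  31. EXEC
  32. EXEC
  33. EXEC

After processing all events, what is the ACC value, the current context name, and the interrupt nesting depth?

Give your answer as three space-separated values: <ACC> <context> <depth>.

Answer: 8 MAIN 0

Derivation:
Event 1 (INT 0): INT 0 arrives: push (MAIN, PC=0), enter IRQ0 at PC=0 (depth now 1)
Event 2 (INT 1): INT 1 arrives: push (IRQ0, PC=0), enter IRQ1 at PC=0 (depth now 2)
Event 3 (EXEC): [IRQ1] PC=0: INC 3 -> ACC=3
Event 4 (EXEC): [IRQ1] PC=1: DEC 2 -> ACC=1
Event 5 (EXEC): [IRQ1] PC=2: DEC 1 -> ACC=0
Event 6 (EXEC): [IRQ1] PC=3: IRET -> resume IRQ0 at PC=0 (depth now 1)
Event 7 (INT 1): INT 1 arrives: push (IRQ0, PC=0), enter IRQ1 at PC=0 (depth now 2)
Event 8 (EXEC): [IRQ1] PC=0: INC 3 -> ACC=3
Event 9 (EXEC): [IRQ1] PC=1: DEC 2 -> ACC=1
Event 10 (EXEC): [IRQ1] PC=2: DEC 1 -> ACC=0
Event 11 (EXEC): [IRQ1] PC=3: IRET -> resume IRQ0 at PC=0 (depth now 1)
Event 12 (EXEC): [IRQ0] PC=0: DEC 1 -> ACC=-1
Event 13 (INT 1): INT 1 arrives: push (IRQ0, PC=1), enter IRQ1 at PC=0 (depth now 2)
Event 14 (EXEC): [IRQ1] PC=0: INC 3 -> ACC=2
Event 15 (EXEC): [IRQ1] PC=1: DEC 2 -> ACC=0
Event 16 (EXEC): [IRQ1] PC=2: DEC 1 -> ACC=-1
Event 17 (EXEC): [IRQ1] PC=3: IRET -> resume IRQ0 at PC=1 (depth now 1)
Event 18 (EXEC): [IRQ0] PC=1: INC 3 -> ACC=2
Event 19 (INT 1): INT 1 arrives: push (IRQ0, PC=2), enter IRQ1 at PC=0 (depth now 2)
Event 20 (EXEC): [IRQ1] PC=0: INC 3 -> ACC=5
Event 21 (EXEC): [IRQ1] PC=1: DEC 2 -> ACC=3
Event 22 (EXEC): [IRQ1] PC=2: DEC 1 -> ACC=2
Event 23 (EXEC): [IRQ1] PC=3: IRET -> resume IRQ0 at PC=2 (depth now 1)
Event 24 (EXEC): [IRQ0] PC=2: INC 1 -> ACC=3
Event 25 (EXEC): [IRQ0] PC=3: IRET -> resume MAIN at PC=0 (depth now 0)
Event 26 (EXEC): [MAIN] PC=0: DEC 2 -> ACC=1
Event 27 (EXEC): [MAIN] PC=1: DEC 3 -> ACC=-2
Event 28 (EXEC): [MAIN] PC=2: DEC 3 -> ACC=-5
Event 29 (EXEC): [MAIN] PC=3: INC 4 -> ACC=-1
Event 30 (EXEC): [MAIN] PC=4: INC 3 -> ACC=2
Event 31 (EXEC): [MAIN] PC=5: INC 1 -> ACC=3
Event 32 (EXEC): [MAIN] PC=6: INC 5 -> ACC=8
Event 33 (EXEC): [MAIN] PC=7: HALT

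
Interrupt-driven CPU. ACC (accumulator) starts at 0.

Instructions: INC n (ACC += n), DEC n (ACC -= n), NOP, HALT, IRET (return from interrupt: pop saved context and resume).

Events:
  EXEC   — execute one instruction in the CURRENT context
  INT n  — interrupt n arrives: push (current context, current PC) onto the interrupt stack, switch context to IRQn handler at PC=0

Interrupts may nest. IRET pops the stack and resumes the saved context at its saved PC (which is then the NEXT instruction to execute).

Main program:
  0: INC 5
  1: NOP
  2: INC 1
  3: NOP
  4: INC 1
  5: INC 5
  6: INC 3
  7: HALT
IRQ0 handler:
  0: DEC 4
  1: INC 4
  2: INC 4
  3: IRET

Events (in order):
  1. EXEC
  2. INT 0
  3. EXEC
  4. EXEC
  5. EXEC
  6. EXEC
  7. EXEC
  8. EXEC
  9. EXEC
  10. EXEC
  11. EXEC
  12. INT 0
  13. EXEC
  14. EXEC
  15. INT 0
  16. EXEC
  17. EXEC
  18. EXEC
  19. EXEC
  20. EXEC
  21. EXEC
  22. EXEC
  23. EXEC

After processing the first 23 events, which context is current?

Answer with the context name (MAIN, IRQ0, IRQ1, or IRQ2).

Answer: MAIN

Derivation:
Event 1 (EXEC): [MAIN] PC=0: INC 5 -> ACC=5
Event 2 (INT 0): INT 0 arrives: push (MAIN, PC=1), enter IRQ0 at PC=0 (depth now 1)
Event 3 (EXEC): [IRQ0] PC=0: DEC 4 -> ACC=1
Event 4 (EXEC): [IRQ0] PC=1: INC 4 -> ACC=5
Event 5 (EXEC): [IRQ0] PC=2: INC 4 -> ACC=9
Event 6 (EXEC): [IRQ0] PC=3: IRET -> resume MAIN at PC=1 (depth now 0)
Event 7 (EXEC): [MAIN] PC=1: NOP
Event 8 (EXEC): [MAIN] PC=2: INC 1 -> ACC=10
Event 9 (EXEC): [MAIN] PC=3: NOP
Event 10 (EXEC): [MAIN] PC=4: INC 1 -> ACC=11
Event 11 (EXEC): [MAIN] PC=5: INC 5 -> ACC=16
Event 12 (INT 0): INT 0 arrives: push (MAIN, PC=6), enter IRQ0 at PC=0 (depth now 1)
Event 13 (EXEC): [IRQ0] PC=0: DEC 4 -> ACC=12
Event 14 (EXEC): [IRQ0] PC=1: INC 4 -> ACC=16
Event 15 (INT 0): INT 0 arrives: push (IRQ0, PC=2), enter IRQ0 at PC=0 (depth now 2)
Event 16 (EXEC): [IRQ0] PC=0: DEC 4 -> ACC=12
Event 17 (EXEC): [IRQ0] PC=1: INC 4 -> ACC=16
Event 18 (EXEC): [IRQ0] PC=2: INC 4 -> ACC=20
Event 19 (EXEC): [IRQ0] PC=3: IRET -> resume IRQ0 at PC=2 (depth now 1)
Event 20 (EXEC): [IRQ0] PC=2: INC 4 -> ACC=24
Event 21 (EXEC): [IRQ0] PC=3: IRET -> resume MAIN at PC=6 (depth now 0)
Event 22 (EXEC): [MAIN] PC=6: INC 3 -> ACC=27
Event 23 (EXEC): [MAIN] PC=7: HALT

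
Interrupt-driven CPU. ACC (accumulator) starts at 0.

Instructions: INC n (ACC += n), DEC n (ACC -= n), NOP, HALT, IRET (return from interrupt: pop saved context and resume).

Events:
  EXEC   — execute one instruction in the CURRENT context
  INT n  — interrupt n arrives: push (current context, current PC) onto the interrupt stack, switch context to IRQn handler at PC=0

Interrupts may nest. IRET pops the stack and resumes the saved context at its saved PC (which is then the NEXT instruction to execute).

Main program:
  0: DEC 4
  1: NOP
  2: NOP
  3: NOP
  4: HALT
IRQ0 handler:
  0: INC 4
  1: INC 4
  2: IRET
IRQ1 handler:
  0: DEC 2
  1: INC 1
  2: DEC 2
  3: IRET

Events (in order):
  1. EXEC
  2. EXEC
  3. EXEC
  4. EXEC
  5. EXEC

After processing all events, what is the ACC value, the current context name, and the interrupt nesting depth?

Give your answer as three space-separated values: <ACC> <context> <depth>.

Event 1 (EXEC): [MAIN] PC=0: DEC 4 -> ACC=-4
Event 2 (EXEC): [MAIN] PC=1: NOP
Event 3 (EXEC): [MAIN] PC=2: NOP
Event 4 (EXEC): [MAIN] PC=3: NOP
Event 5 (EXEC): [MAIN] PC=4: HALT

Answer: -4 MAIN 0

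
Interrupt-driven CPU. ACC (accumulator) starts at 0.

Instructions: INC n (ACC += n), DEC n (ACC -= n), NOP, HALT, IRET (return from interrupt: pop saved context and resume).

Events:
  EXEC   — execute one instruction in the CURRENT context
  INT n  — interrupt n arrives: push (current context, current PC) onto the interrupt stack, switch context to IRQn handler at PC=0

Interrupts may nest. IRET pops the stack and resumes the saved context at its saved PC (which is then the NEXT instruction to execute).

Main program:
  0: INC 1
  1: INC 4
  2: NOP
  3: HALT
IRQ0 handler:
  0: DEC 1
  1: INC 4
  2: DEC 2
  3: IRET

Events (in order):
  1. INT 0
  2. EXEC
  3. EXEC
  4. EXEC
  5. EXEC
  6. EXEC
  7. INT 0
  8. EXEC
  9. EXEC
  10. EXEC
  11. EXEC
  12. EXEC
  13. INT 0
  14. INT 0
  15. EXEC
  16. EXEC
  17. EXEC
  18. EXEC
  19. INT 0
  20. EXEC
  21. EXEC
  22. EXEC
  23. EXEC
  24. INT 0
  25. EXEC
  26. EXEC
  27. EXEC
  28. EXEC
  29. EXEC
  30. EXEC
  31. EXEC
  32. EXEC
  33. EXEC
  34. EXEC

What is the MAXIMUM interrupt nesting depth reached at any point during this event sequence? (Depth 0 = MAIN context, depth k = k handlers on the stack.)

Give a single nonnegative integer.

Event 1 (INT 0): INT 0 arrives: push (MAIN, PC=0), enter IRQ0 at PC=0 (depth now 1) [depth=1]
Event 2 (EXEC): [IRQ0] PC=0: DEC 1 -> ACC=-1 [depth=1]
Event 3 (EXEC): [IRQ0] PC=1: INC 4 -> ACC=3 [depth=1]
Event 4 (EXEC): [IRQ0] PC=2: DEC 2 -> ACC=1 [depth=1]
Event 5 (EXEC): [IRQ0] PC=3: IRET -> resume MAIN at PC=0 (depth now 0) [depth=0]
Event 6 (EXEC): [MAIN] PC=0: INC 1 -> ACC=2 [depth=0]
Event 7 (INT 0): INT 0 arrives: push (MAIN, PC=1), enter IRQ0 at PC=0 (depth now 1) [depth=1]
Event 8 (EXEC): [IRQ0] PC=0: DEC 1 -> ACC=1 [depth=1]
Event 9 (EXEC): [IRQ0] PC=1: INC 4 -> ACC=5 [depth=1]
Event 10 (EXEC): [IRQ0] PC=2: DEC 2 -> ACC=3 [depth=1]
Event 11 (EXEC): [IRQ0] PC=3: IRET -> resume MAIN at PC=1 (depth now 0) [depth=0]
Event 12 (EXEC): [MAIN] PC=1: INC 4 -> ACC=7 [depth=0]
Event 13 (INT 0): INT 0 arrives: push (MAIN, PC=2), enter IRQ0 at PC=0 (depth now 1) [depth=1]
Event 14 (INT 0): INT 0 arrives: push (IRQ0, PC=0), enter IRQ0 at PC=0 (depth now 2) [depth=2]
Event 15 (EXEC): [IRQ0] PC=0: DEC 1 -> ACC=6 [depth=2]
Event 16 (EXEC): [IRQ0] PC=1: INC 4 -> ACC=10 [depth=2]
Event 17 (EXEC): [IRQ0] PC=2: DEC 2 -> ACC=8 [depth=2]
Event 18 (EXEC): [IRQ0] PC=3: IRET -> resume IRQ0 at PC=0 (depth now 1) [depth=1]
Event 19 (INT 0): INT 0 arrives: push (IRQ0, PC=0), enter IRQ0 at PC=0 (depth now 2) [depth=2]
Event 20 (EXEC): [IRQ0] PC=0: DEC 1 -> ACC=7 [depth=2]
Event 21 (EXEC): [IRQ0] PC=1: INC 4 -> ACC=11 [depth=2]
Event 22 (EXEC): [IRQ0] PC=2: DEC 2 -> ACC=9 [depth=2]
Event 23 (EXEC): [IRQ0] PC=3: IRET -> resume IRQ0 at PC=0 (depth now 1) [depth=1]
Event 24 (INT 0): INT 0 arrives: push (IRQ0, PC=0), enter IRQ0 at PC=0 (depth now 2) [depth=2]
Event 25 (EXEC): [IRQ0] PC=0: DEC 1 -> ACC=8 [depth=2]
Event 26 (EXEC): [IRQ0] PC=1: INC 4 -> ACC=12 [depth=2]
Event 27 (EXEC): [IRQ0] PC=2: DEC 2 -> ACC=10 [depth=2]
Event 28 (EXEC): [IRQ0] PC=3: IRET -> resume IRQ0 at PC=0 (depth now 1) [depth=1]
Event 29 (EXEC): [IRQ0] PC=0: DEC 1 -> ACC=9 [depth=1]
Event 30 (EXEC): [IRQ0] PC=1: INC 4 -> ACC=13 [depth=1]
Event 31 (EXEC): [IRQ0] PC=2: DEC 2 -> ACC=11 [depth=1]
Event 32 (EXEC): [IRQ0] PC=3: IRET -> resume MAIN at PC=2 (depth now 0) [depth=0]
Event 33 (EXEC): [MAIN] PC=2: NOP [depth=0]
Event 34 (EXEC): [MAIN] PC=3: HALT [depth=0]
Max depth observed: 2

Answer: 2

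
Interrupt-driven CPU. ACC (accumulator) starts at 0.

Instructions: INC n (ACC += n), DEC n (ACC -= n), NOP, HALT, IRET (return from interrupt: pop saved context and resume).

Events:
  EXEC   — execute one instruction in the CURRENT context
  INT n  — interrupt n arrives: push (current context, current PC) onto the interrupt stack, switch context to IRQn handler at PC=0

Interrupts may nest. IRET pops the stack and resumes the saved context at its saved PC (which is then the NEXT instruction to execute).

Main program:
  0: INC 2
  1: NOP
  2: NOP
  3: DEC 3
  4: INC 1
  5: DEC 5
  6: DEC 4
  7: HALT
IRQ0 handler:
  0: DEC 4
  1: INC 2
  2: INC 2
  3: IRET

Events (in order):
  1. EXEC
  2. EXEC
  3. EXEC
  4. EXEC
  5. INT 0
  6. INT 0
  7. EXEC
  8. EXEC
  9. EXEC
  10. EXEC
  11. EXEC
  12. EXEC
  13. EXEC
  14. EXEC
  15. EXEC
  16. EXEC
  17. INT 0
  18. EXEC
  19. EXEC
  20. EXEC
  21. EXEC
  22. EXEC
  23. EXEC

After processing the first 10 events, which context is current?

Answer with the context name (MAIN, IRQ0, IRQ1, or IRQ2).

Answer: IRQ0

Derivation:
Event 1 (EXEC): [MAIN] PC=0: INC 2 -> ACC=2
Event 2 (EXEC): [MAIN] PC=1: NOP
Event 3 (EXEC): [MAIN] PC=2: NOP
Event 4 (EXEC): [MAIN] PC=3: DEC 3 -> ACC=-1
Event 5 (INT 0): INT 0 arrives: push (MAIN, PC=4), enter IRQ0 at PC=0 (depth now 1)
Event 6 (INT 0): INT 0 arrives: push (IRQ0, PC=0), enter IRQ0 at PC=0 (depth now 2)
Event 7 (EXEC): [IRQ0] PC=0: DEC 4 -> ACC=-5
Event 8 (EXEC): [IRQ0] PC=1: INC 2 -> ACC=-3
Event 9 (EXEC): [IRQ0] PC=2: INC 2 -> ACC=-1
Event 10 (EXEC): [IRQ0] PC=3: IRET -> resume IRQ0 at PC=0 (depth now 1)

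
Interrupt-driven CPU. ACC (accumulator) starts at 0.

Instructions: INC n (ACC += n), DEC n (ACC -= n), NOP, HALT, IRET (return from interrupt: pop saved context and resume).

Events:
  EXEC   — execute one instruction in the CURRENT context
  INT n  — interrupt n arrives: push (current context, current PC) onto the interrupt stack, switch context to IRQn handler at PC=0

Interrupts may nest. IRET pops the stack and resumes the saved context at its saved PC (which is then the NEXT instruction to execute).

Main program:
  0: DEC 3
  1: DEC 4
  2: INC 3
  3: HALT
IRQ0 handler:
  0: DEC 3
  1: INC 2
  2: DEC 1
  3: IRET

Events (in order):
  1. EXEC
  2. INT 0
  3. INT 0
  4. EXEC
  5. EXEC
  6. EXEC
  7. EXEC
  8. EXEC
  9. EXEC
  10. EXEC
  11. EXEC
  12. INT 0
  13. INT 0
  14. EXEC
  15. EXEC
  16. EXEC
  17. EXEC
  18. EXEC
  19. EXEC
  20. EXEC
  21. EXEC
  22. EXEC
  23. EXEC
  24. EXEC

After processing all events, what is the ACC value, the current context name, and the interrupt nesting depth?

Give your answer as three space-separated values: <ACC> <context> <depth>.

Answer: -12 MAIN 0

Derivation:
Event 1 (EXEC): [MAIN] PC=0: DEC 3 -> ACC=-3
Event 2 (INT 0): INT 0 arrives: push (MAIN, PC=1), enter IRQ0 at PC=0 (depth now 1)
Event 3 (INT 0): INT 0 arrives: push (IRQ0, PC=0), enter IRQ0 at PC=0 (depth now 2)
Event 4 (EXEC): [IRQ0] PC=0: DEC 3 -> ACC=-6
Event 5 (EXEC): [IRQ0] PC=1: INC 2 -> ACC=-4
Event 6 (EXEC): [IRQ0] PC=2: DEC 1 -> ACC=-5
Event 7 (EXEC): [IRQ0] PC=3: IRET -> resume IRQ0 at PC=0 (depth now 1)
Event 8 (EXEC): [IRQ0] PC=0: DEC 3 -> ACC=-8
Event 9 (EXEC): [IRQ0] PC=1: INC 2 -> ACC=-6
Event 10 (EXEC): [IRQ0] PC=2: DEC 1 -> ACC=-7
Event 11 (EXEC): [IRQ0] PC=3: IRET -> resume MAIN at PC=1 (depth now 0)
Event 12 (INT 0): INT 0 arrives: push (MAIN, PC=1), enter IRQ0 at PC=0 (depth now 1)
Event 13 (INT 0): INT 0 arrives: push (IRQ0, PC=0), enter IRQ0 at PC=0 (depth now 2)
Event 14 (EXEC): [IRQ0] PC=0: DEC 3 -> ACC=-10
Event 15 (EXEC): [IRQ0] PC=1: INC 2 -> ACC=-8
Event 16 (EXEC): [IRQ0] PC=2: DEC 1 -> ACC=-9
Event 17 (EXEC): [IRQ0] PC=3: IRET -> resume IRQ0 at PC=0 (depth now 1)
Event 18 (EXEC): [IRQ0] PC=0: DEC 3 -> ACC=-12
Event 19 (EXEC): [IRQ0] PC=1: INC 2 -> ACC=-10
Event 20 (EXEC): [IRQ0] PC=2: DEC 1 -> ACC=-11
Event 21 (EXEC): [IRQ0] PC=3: IRET -> resume MAIN at PC=1 (depth now 0)
Event 22 (EXEC): [MAIN] PC=1: DEC 4 -> ACC=-15
Event 23 (EXEC): [MAIN] PC=2: INC 3 -> ACC=-12
Event 24 (EXEC): [MAIN] PC=3: HALT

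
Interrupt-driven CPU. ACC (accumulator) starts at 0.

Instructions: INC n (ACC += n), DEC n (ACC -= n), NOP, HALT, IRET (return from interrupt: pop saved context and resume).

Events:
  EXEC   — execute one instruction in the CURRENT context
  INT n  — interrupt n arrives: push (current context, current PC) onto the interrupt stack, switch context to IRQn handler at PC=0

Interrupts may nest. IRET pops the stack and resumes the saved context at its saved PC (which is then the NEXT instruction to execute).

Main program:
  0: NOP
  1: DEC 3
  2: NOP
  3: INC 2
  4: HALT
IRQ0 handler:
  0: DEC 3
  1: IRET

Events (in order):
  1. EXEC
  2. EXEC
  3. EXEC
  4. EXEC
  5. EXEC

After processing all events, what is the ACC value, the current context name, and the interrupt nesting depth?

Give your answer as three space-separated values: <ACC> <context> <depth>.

Event 1 (EXEC): [MAIN] PC=0: NOP
Event 2 (EXEC): [MAIN] PC=1: DEC 3 -> ACC=-3
Event 3 (EXEC): [MAIN] PC=2: NOP
Event 4 (EXEC): [MAIN] PC=3: INC 2 -> ACC=-1
Event 5 (EXEC): [MAIN] PC=4: HALT

Answer: -1 MAIN 0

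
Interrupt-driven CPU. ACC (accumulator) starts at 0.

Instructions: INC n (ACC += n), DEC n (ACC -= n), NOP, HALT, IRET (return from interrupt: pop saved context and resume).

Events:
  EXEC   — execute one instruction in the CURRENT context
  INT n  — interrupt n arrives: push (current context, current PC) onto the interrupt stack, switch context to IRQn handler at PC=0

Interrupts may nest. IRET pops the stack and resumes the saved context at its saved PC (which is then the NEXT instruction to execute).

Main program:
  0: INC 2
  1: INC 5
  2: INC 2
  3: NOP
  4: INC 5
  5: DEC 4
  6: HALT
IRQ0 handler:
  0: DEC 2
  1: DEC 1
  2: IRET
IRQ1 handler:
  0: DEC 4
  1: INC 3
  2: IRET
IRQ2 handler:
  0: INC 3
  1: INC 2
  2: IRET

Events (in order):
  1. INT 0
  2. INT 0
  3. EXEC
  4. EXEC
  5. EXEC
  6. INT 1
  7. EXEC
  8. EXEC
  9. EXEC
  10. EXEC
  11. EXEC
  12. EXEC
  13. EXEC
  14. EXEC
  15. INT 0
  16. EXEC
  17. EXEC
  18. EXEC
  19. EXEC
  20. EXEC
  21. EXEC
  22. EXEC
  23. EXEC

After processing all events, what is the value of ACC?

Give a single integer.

Event 1 (INT 0): INT 0 arrives: push (MAIN, PC=0), enter IRQ0 at PC=0 (depth now 1)
Event 2 (INT 0): INT 0 arrives: push (IRQ0, PC=0), enter IRQ0 at PC=0 (depth now 2)
Event 3 (EXEC): [IRQ0] PC=0: DEC 2 -> ACC=-2
Event 4 (EXEC): [IRQ0] PC=1: DEC 1 -> ACC=-3
Event 5 (EXEC): [IRQ0] PC=2: IRET -> resume IRQ0 at PC=0 (depth now 1)
Event 6 (INT 1): INT 1 arrives: push (IRQ0, PC=0), enter IRQ1 at PC=0 (depth now 2)
Event 7 (EXEC): [IRQ1] PC=0: DEC 4 -> ACC=-7
Event 8 (EXEC): [IRQ1] PC=1: INC 3 -> ACC=-4
Event 9 (EXEC): [IRQ1] PC=2: IRET -> resume IRQ0 at PC=0 (depth now 1)
Event 10 (EXEC): [IRQ0] PC=0: DEC 2 -> ACC=-6
Event 11 (EXEC): [IRQ0] PC=1: DEC 1 -> ACC=-7
Event 12 (EXEC): [IRQ0] PC=2: IRET -> resume MAIN at PC=0 (depth now 0)
Event 13 (EXEC): [MAIN] PC=0: INC 2 -> ACC=-5
Event 14 (EXEC): [MAIN] PC=1: INC 5 -> ACC=0
Event 15 (INT 0): INT 0 arrives: push (MAIN, PC=2), enter IRQ0 at PC=0 (depth now 1)
Event 16 (EXEC): [IRQ0] PC=0: DEC 2 -> ACC=-2
Event 17 (EXEC): [IRQ0] PC=1: DEC 1 -> ACC=-3
Event 18 (EXEC): [IRQ0] PC=2: IRET -> resume MAIN at PC=2 (depth now 0)
Event 19 (EXEC): [MAIN] PC=2: INC 2 -> ACC=-1
Event 20 (EXEC): [MAIN] PC=3: NOP
Event 21 (EXEC): [MAIN] PC=4: INC 5 -> ACC=4
Event 22 (EXEC): [MAIN] PC=5: DEC 4 -> ACC=0
Event 23 (EXEC): [MAIN] PC=6: HALT

Answer: 0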